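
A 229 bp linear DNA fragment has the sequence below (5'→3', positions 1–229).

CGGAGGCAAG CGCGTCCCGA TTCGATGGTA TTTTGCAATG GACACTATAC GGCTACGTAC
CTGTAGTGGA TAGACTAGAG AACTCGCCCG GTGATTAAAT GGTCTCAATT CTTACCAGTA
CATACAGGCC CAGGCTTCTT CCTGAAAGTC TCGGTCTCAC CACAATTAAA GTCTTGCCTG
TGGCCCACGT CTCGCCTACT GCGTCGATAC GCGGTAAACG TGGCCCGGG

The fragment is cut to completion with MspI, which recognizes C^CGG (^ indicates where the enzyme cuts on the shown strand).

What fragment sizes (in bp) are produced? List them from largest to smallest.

MspI sites (CCGG) start at positions 88, 225.
MspI cuts after the first base of each site, so after positions 88, 225.
Linear molecule, 2 cuts → 3 fragments:
  1–88 → 88 bp
  89–225 → 137 bp
  226–229 → 4 bp
Sorted largest to smallest: 137, 88, 4 bp.

137, 88, 4 bp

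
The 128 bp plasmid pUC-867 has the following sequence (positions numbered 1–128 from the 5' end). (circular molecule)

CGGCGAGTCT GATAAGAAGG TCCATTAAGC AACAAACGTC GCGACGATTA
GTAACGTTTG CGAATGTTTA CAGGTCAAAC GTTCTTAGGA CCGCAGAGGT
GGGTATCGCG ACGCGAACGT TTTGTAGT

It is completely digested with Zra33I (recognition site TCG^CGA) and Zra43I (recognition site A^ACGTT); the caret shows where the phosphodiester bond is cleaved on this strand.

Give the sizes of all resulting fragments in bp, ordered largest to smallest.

Zra33I sites (TCGCGA) start at positions 39, 106.
Zra33I cuts after base 3 of each site, so after positions 41, 108.
Zra43I sites (AACGTT) start at positions 53, 78, 116.
Zra43I cuts after the first base of each site, so after positions 53, 78, 116.
Combined cut positions: 41, 53, 78, 108, 116.
Circular molecule, 5 cuts → 5 fragments:
  42–53 → 12 bp
  54–78 → 25 bp
  79–108 → 30 bp
  109–116 → 8 bp
  117–128 then 1–41 → 12 + 41 = 53 bp
Sorted largest to smallest: 53, 30, 25, 12, 8 bp.

53, 30, 25, 12, 8 bp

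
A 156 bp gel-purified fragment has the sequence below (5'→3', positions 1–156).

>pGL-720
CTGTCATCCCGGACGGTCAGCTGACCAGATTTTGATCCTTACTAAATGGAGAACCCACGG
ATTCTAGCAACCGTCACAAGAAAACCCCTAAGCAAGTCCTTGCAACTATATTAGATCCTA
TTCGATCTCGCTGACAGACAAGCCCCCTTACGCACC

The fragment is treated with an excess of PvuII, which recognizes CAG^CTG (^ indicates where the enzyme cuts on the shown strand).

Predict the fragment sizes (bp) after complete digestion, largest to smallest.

136, 20 bp

The PvuII site (CAGCTG) starts at position 18.
PvuII cuts after base 3 of each site, so after position 20.
Linear molecule, 1 cut → 2 fragments:
  1–20 → 20 bp
  21–156 → 136 bp
Sorted largest to smallest: 136, 20 bp.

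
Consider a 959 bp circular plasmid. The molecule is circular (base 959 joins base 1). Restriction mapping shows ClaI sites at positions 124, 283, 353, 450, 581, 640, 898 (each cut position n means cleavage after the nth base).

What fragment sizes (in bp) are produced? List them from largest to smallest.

Circular molecule, 7 cuts → 7 fragments:
  283 − 124 = 159 bp
  353 − 283 = 70 bp
  450 − 353 = 97 bp
  581 − 450 = 131 bp
  640 − 581 = 59 bp
  898 − 640 = 258 bp
  wrap: 959 − 898 + 124 = 185 bp
Sorted largest to smallest: 258, 185, 159, 131, 97, 70, 59 bp.

258, 185, 159, 131, 97, 70, 59 bp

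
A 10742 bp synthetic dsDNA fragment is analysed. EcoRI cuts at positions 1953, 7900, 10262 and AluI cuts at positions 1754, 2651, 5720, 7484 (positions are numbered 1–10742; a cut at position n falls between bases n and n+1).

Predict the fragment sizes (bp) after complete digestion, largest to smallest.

3069, 2362, 1764, 1754, 698, 480, 416, 199 bp

Combined cut positions (sorted): 1754, 1953, 2651, 5720, 7484, 7900, 10262.
Linear molecule, 7 cuts → 8 fragments:
  1754 − 0 = 1754 bp
  1953 − 1754 = 199 bp
  2651 − 1953 = 698 bp
  5720 − 2651 = 3069 bp
  7484 − 5720 = 1764 bp
  7900 − 7484 = 416 bp
  10262 − 7900 = 2362 bp
  10742 − 10262 = 480 bp
Sorted largest to smallest: 3069, 2362, 1764, 1754, 698, 480, 416, 199 bp.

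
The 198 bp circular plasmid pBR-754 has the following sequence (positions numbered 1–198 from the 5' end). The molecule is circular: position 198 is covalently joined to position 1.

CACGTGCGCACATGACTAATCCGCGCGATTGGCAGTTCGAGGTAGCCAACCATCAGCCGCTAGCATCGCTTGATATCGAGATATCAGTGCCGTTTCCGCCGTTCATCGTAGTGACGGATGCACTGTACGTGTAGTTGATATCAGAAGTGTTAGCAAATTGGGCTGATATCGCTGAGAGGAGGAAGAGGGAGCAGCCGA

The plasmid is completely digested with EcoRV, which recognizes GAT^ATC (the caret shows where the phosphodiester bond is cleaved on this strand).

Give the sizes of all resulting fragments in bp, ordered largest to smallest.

105, 57, 28, 8 bp

EcoRV sites (GATATC) start at positions 72, 80, 137, 165.
EcoRV cuts after base 3 of each site, so after positions 74, 82, 139, 167.
Circular molecule, 4 cuts → 4 fragments:
  75–82 → 8 bp
  83–139 → 57 bp
  140–167 → 28 bp
  168–198 then 1–74 → 31 + 74 = 105 bp
Sorted largest to smallest: 105, 57, 28, 8 bp.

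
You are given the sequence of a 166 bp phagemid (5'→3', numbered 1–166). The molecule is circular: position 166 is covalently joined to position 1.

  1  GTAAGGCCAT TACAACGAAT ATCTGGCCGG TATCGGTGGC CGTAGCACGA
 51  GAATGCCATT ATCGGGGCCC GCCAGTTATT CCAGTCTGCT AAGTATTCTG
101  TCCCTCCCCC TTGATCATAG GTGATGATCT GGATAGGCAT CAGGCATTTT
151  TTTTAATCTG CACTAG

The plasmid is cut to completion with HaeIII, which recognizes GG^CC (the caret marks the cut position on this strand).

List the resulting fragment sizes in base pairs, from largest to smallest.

105, 28, 20, 13 bp

HaeIII sites (GGCC) start at positions 5, 25, 38, 66.
HaeIII cuts after base 2 of each site, so after positions 6, 26, 39, 67.
Circular molecule, 4 cuts → 4 fragments:
  7–26 → 20 bp
  27–39 → 13 bp
  40–67 → 28 bp
  68–166 then 1–6 → 99 + 6 = 105 bp
Sorted largest to smallest: 105, 28, 20, 13 bp.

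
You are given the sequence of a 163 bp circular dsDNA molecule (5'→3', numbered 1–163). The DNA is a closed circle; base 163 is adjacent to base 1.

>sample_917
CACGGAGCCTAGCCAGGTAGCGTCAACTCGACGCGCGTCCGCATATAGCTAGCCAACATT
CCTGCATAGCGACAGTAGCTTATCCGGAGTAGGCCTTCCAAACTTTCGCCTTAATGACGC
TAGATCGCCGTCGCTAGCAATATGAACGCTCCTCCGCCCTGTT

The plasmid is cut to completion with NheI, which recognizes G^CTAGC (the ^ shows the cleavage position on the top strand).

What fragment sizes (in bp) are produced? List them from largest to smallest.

NheI sites (GCTAGC) start at positions 48, 133.
NheI cuts after the first base of each site, so after positions 48, 133.
Circular molecule, 2 cuts → 2 fragments:
  49–133 → 85 bp
  134–163 then 1–48 → 30 + 48 = 78 bp
Sorted largest to smallest: 85, 78 bp.

85, 78 bp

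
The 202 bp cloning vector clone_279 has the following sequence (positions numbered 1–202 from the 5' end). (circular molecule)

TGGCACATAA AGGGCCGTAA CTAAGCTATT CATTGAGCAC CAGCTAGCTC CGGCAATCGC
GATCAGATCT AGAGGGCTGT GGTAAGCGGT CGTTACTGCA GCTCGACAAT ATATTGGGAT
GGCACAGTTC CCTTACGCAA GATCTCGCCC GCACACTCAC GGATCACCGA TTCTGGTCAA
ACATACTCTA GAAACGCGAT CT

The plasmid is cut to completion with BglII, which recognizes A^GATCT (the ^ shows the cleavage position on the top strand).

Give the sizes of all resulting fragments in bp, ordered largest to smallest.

127, 75 bp

BglII sites (AGATCT) start at positions 65, 140.
BglII cuts after the first base of each site, so after positions 65, 140.
Circular molecule, 2 cuts → 2 fragments:
  66–140 → 75 bp
  141–202 then 1–65 → 62 + 65 = 127 bp
Sorted largest to smallest: 127, 75 bp.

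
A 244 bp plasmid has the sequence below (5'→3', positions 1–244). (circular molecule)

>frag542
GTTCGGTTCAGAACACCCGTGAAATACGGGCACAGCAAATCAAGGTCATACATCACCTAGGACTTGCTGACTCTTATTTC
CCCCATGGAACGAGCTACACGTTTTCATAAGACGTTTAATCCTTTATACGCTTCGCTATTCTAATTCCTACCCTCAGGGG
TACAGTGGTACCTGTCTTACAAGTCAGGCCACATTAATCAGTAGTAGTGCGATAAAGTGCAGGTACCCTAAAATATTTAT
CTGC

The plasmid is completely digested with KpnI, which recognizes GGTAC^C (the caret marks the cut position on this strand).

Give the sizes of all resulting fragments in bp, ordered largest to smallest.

KpnI sites (GGTACC) start at positions 167, 222.
KpnI cuts after base 5 of each site (before the last base), so after positions 171, 226.
Circular molecule, 2 cuts → 2 fragments:
  172–226 → 55 bp
  227–244 then 1–171 → 18 + 171 = 189 bp
Sorted largest to smallest: 189, 55 bp.

189, 55 bp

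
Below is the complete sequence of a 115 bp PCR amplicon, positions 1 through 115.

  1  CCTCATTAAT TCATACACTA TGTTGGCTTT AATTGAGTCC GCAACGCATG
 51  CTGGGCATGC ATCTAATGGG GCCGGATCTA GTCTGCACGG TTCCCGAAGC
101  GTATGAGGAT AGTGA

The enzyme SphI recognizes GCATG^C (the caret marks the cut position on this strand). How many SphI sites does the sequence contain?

GCATGC occurs starting at positions 46, 55.
SphI cuts at 2 sites.

2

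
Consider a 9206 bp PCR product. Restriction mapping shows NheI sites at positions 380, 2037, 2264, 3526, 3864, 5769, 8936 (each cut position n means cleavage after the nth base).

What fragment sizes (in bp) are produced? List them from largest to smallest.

Linear molecule, 7 cuts → 8 fragments:
  380 − 0 = 380 bp
  2037 − 380 = 1657 bp
  2264 − 2037 = 227 bp
  3526 − 2264 = 1262 bp
  3864 − 3526 = 338 bp
  5769 − 3864 = 1905 bp
  8936 − 5769 = 3167 bp
  9206 − 8936 = 270 bp
Sorted largest to smallest: 3167, 1905, 1657, 1262, 380, 338, 270, 227 bp.

3167, 1905, 1657, 1262, 380, 338, 270, 227 bp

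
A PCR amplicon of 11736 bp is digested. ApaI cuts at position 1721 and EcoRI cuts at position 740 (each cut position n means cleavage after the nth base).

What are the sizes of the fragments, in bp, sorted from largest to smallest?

10015, 981, 740 bp

Combined cut positions (sorted): 740, 1721.
Linear molecule, 2 cuts → 3 fragments:
  740 − 0 = 740 bp
  1721 − 740 = 981 bp
  11736 − 1721 = 10015 bp
Sorted largest to smallest: 10015, 981, 740 bp.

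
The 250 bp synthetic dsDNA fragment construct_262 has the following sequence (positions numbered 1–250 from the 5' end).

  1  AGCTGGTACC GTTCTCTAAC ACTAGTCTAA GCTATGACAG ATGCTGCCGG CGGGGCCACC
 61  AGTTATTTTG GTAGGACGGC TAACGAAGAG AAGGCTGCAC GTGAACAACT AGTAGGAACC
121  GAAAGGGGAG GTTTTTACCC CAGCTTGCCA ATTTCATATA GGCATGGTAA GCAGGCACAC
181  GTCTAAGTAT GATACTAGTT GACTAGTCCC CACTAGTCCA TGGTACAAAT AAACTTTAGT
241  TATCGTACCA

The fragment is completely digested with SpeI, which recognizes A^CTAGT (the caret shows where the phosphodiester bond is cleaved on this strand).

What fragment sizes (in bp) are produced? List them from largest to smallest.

SpeI sites (ACTAGT) start at positions 21, 108, 194, 202, 212.
SpeI cuts after the first base of each site, so after positions 21, 108, 194, 202, 212.
Linear molecule, 5 cuts → 6 fragments:
  1–21 → 21 bp
  22–108 → 87 bp
  109–194 → 86 bp
  195–202 → 8 bp
  203–212 → 10 bp
  213–250 → 38 bp
Sorted largest to smallest: 87, 86, 38, 21, 10, 8 bp.

87, 86, 38, 21, 10, 8 bp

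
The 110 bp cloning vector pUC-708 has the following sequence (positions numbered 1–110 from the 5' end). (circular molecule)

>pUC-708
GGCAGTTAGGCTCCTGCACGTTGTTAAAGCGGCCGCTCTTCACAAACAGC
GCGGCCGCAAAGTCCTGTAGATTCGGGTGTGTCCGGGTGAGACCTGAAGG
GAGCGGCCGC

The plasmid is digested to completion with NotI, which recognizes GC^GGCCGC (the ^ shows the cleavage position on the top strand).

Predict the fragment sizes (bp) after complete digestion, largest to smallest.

52, 36, 22 bp

NotI sites (GCGGCCGC) start at positions 29, 51, 103.
NotI cuts after base 2 of each site, so after positions 30, 52, 104.
Circular molecule, 3 cuts → 3 fragments:
  31–52 → 22 bp
  53–104 → 52 bp
  105–110 then 1–30 → 6 + 30 = 36 bp
Sorted largest to smallest: 52, 36, 22 bp.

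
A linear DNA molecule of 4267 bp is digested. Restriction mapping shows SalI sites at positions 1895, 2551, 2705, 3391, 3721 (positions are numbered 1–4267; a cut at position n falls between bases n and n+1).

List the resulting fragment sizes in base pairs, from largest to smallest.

Linear molecule, 5 cuts → 6 fragments:
  1895 − 0 = 1895 bp
  2551 − 1895 = 656 bp
  2705 − 2551 = 154 bp
  3391 − 2705 = 686 bp
  3721 − 3391 = 330 bp
  4267 − 3721 = 546 bp
Sorted largest to smallest: 1895, 686, 656, 546, 330, 154 bp.

1895, 686, 656, 546, 330, 154 bp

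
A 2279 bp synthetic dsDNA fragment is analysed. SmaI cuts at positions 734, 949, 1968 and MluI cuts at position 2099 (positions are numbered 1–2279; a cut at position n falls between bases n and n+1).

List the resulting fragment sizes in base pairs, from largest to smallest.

Combined cut positions (sorted): 734, 949, 1968, 2099.
Linear molecule, 4 cuts → 5 fragments:
  734 − 0 = 734 bp
  949 − 734 = 215 bp
  1968 − 949 = 1019 bp
  2099 − 1968 = 131 bp
  2279 − 2099 = 180 bp
Sorted largest to smallest: 1019, 734, 215, 180, 131 bp.

1019, 734, 215, 180, 131 bp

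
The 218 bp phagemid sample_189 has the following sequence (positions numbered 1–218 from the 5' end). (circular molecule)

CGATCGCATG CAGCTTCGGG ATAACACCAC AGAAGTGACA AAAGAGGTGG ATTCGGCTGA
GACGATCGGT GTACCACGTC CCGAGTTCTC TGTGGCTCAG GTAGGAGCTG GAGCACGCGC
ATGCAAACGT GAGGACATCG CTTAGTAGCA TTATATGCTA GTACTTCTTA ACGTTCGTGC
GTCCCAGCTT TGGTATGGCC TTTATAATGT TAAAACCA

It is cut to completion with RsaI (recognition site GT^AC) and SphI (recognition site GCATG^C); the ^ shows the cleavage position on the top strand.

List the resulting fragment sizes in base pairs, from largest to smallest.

66, 62, 51, 39 bp

RsaI sites (GTAC) start at positions 71, 161.
RsaI cuts after base 2 of each site, so after positions 72, 162.
SphI sites (GCATGC) start at positions 6, 119.
SphI cuts after base 5 of each site (before the last base), so after positions 10, 123.
Combined cut positions: 10, 72, 123, 162.
Circular molecule, 4 cuts → 4 fragments:
  11–72 → 62 bp
  73–123 → 51 bp
  124–162 → 39 bp
  163–218 then 1–10 → 56 + 10 = 66 bp
Sorted largest to smallest: 66, 62, 51, 39 bp.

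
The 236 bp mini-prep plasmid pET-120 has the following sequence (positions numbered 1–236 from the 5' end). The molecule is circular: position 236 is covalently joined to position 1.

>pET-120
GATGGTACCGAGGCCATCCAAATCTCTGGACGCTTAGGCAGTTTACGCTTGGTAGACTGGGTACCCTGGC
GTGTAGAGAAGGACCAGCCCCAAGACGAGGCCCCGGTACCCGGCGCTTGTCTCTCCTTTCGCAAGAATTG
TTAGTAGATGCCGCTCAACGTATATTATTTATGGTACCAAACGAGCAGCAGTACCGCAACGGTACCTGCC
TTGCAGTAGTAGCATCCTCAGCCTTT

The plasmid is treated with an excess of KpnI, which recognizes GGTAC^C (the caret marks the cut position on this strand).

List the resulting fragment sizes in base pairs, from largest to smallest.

68, 56, 45, 39, 28 bp

KpnI sites (GGTACC) start at positions 4, 60, 105, 173, 201.
KpnI cuts after base 5 of each site (before the last base), so after positions 8, 64, 109, 177, 205.
Circular molecule, 5 cuts → 5 fragments:
  9–64 → 56 bp
  65–109 → 45 bp
  110–177 → 68 bp
  178–205 → 28 bp
  206–236 then 1–8 → 31 + 8 = 39 bp
Sorted largest to smallest: 68, 56, 45, 39, 28 bp.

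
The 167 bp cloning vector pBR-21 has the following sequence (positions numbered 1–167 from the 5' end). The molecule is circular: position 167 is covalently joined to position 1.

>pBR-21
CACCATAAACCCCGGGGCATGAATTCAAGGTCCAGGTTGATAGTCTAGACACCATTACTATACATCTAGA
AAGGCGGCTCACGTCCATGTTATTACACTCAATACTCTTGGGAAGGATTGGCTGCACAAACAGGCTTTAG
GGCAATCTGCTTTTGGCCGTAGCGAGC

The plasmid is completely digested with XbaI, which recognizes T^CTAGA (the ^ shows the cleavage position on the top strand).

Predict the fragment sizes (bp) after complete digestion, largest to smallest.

XbaI sites (TCTAGA) start at positions 44, 65.
XbaI cuts after the first base of each site, so after positions 44, 65.
Circular molecule, 2 cuts → 2 fragments:
  45–65 → 21 bp
  66–167 then 1–44 → 102 + 44 = 146 bp
Sorted largest to smallest: 146, 21 bp.

146, 21 bp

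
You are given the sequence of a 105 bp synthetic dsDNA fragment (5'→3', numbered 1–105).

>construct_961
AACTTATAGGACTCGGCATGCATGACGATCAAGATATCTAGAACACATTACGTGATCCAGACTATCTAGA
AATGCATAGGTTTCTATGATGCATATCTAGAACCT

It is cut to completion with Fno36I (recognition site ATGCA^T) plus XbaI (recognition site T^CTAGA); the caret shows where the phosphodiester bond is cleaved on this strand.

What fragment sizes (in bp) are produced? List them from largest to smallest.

28, 22, 17, 15, 11, 9, 3 bp

Fno36I sites (ATGCAT) start at positions 18, 72, 89.
Fno36I cuts after base 5 of each site (before the last base), so after positions 22, 76, 93.
XbaI sites (TCTAGA) start at positions 37, 65, 96.
XbaI cuts after the first base of each site, so after positions 37, 65, 96.
Combined cut positions: 22, 37, 65, 76, 93, 96.
Linear molecule, 6 cuts → 7 fragments:
  1–22 → 22 bp
  23–37 → 15 bp
  38–65 → 28 bp
  66–76 → 11 bp
  77–93 → 17 bp
  94–96 → 3 bp
  97–105 → 9 bp
Sorted largest to smallest: 28, 22, 17, 15, 11, 9, 3 bp.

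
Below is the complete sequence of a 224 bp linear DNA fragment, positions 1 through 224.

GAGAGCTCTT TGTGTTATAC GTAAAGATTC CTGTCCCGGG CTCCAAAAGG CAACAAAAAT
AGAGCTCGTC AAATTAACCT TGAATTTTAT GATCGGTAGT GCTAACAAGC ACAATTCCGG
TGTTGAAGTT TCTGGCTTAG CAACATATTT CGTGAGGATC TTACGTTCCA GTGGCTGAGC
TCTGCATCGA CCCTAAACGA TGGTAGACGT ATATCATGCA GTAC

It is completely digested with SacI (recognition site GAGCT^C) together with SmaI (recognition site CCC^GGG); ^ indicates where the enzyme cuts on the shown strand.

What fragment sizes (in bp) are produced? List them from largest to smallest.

SacI sites (GAGCTC) start at positions 3, 62, 177.
SacI cuts after base 5 of each site (before the last base), so after positions 7, 66, 181.
The SmaI site (CCCGGG) starts at position 35.
SmaI cuts after base 3 of each site, so after position 37.
Combined cut positions: 7, 37, 66, 181.
Linear molecule, 4 cuts → 5 fragments:
  1–7 → 7 bp
  8–37 → 30 bp
  38–66 → 29 bp
  67–181 → 115 bp
  182–224 → 43 bp
Sorted largest to smallest: 115, 43, 30, 29, 7 bp.

115, 43, 30, 29, 7 bp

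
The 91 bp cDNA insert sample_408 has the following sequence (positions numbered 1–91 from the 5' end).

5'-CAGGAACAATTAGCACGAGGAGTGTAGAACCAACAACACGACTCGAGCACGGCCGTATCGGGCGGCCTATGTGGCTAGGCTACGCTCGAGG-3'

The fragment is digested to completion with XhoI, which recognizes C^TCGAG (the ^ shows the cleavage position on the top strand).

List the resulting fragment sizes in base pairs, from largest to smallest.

43, 42, 6 bp

XhoI sites (CTCGAG) start at positions 42, 85.
XhoI cuts after the first base of each site, so after positions 42, 85.
Linear molecule, 2 cuts → 3 fragments:
  1–42 → 42 bp
  43–85 → 43 bp
  86–91 → 6 bp
Sorted largest to smallest: 43, 42, 6 bp.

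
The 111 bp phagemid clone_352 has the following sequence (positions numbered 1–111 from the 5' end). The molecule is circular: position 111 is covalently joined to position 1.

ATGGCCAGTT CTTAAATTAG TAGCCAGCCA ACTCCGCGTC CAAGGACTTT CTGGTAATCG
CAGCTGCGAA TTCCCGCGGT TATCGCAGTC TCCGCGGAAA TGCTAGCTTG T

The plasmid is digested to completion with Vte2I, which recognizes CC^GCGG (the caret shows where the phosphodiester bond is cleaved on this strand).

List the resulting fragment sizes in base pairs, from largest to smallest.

93, 18 bp

Vte2I sites (CCGCGG) start at positions 74, 92.
Vte2I cuts after base 2 of each site, so after positions 75, 93.
Circular molecule, 2 cuts → 2 fragments:
  76–93 → 18 bp
  94–111 then 1–75 → 18 + 75 = 93 bp
Sorted largest to smallest: 93, 18 bp.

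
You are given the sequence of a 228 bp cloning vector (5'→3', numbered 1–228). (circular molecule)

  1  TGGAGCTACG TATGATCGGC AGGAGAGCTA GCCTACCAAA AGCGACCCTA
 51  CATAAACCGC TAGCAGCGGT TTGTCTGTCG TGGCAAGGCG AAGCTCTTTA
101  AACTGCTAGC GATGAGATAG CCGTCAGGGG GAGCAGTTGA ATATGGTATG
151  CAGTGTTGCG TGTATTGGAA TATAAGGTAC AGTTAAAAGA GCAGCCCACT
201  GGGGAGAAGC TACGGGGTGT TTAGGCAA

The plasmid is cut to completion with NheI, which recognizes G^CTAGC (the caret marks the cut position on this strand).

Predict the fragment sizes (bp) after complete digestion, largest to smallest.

150, 46, 32 bp

NheI sites (GCTAGC) start at positions 27, 59, 105.
NheI cuts after the first base of each site, so after positions 27, 59, 105.
Circular molecule, 3 cuts → 3 fragments:
  28–59 → 32 bp
  60–105 → 46 bp
  106–228 then 1–27 → 123 + 27 = 150 bp
Sorted largest to smallest: 150, 46, 32 bp.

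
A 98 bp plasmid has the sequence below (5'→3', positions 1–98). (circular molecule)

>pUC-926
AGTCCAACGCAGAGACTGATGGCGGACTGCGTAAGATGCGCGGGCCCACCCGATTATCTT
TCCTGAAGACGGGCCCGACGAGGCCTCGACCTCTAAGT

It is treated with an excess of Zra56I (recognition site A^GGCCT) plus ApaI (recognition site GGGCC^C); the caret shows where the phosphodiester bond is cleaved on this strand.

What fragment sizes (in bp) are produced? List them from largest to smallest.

The Zra56I site (AGGCCT) starts at position 81.
Zra56I cuts after the first base of each site, so after position 81.
ApaI sites (GGGCCC) start at positions 42, 71.
ApaI cuts after base 5 of each site (before the last base), so after positions 46, 75.
Combined cut positions: 46, 75, 81.
Circular molecule, 3 cuts → 3 fragments:
  47–75 → 29 bp
  76–81 → 6 bp
  82–98 then 1–46 → 17 + 46 = 63 bp
Sorted largest to smallest: 63, 29, 6 bp.

63, 29, 6 bp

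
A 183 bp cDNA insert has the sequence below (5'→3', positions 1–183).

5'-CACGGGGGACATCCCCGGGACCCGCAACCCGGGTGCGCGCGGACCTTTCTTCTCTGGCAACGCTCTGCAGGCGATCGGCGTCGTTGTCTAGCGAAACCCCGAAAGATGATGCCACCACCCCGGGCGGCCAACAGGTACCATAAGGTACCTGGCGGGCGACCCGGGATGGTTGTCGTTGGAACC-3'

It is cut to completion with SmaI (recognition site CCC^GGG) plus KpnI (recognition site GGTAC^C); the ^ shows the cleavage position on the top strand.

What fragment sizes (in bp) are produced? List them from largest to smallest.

91, 21, 17, 16, 14, 14, 10 bp

SmaI sites (CCCGGG) start at positions 14, 28, 119, 160.
SmaI cuts after base 3 of each site, so after positions 16, 30, 121, 162.
KpnI sites (GGTACC) start at positions 134, 144.
KpnI cuts after base 5 of each site (before the last base), so after positions 138, 148.
Combined cut positions: 16, 30, 121, 138, 148, 162.
Linear molecule, 6 cuts → 7 fragments:
  1–16 → 16 bp
  17–30 → 14 bp
  31–121 → 91 bp
  122–138 → 17 bp
  139–148 → 10 bp
  149–162 → 14 bp
  163–183 → 21 bp
Sorted largest to smallest: 91, 21, 17, 16, 14, 14, 10 bp.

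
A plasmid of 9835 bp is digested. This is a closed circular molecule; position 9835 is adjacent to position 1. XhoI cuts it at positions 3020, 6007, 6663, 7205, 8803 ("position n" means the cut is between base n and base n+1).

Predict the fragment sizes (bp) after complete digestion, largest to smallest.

4052, 2987, 1598, 656, 542 bp

Circular molecule, 5 cuts → 5 fragments:
  6007 − 3020 = 2987 bp
  6663 − 6007 = 656 bp
  7205 − 6663 = 542 bp
  8803 − 7205 = 1598 bp
  wrap: 9835 − 8803 + 3020 = 4052 bp
Sorted largest to smallest: 4052, 2987, 1598, 656, 542 bp.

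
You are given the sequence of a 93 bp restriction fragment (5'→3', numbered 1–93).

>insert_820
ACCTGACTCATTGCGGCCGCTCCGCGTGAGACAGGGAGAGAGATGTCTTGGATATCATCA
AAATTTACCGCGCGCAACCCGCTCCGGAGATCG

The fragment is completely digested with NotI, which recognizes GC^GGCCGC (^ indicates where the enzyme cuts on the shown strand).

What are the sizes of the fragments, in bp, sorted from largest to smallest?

79, 14 bp

The NotI site (GCGGCCGC) starts at position 13.
NotI cuts after base 2 of each site, so after position 14.
Linear molecule, 1 cut → 2 fragments:
  1–14 → 14 bp
  15–93 → 79 bp
Sorted largest to smallest: 79, 14 bp.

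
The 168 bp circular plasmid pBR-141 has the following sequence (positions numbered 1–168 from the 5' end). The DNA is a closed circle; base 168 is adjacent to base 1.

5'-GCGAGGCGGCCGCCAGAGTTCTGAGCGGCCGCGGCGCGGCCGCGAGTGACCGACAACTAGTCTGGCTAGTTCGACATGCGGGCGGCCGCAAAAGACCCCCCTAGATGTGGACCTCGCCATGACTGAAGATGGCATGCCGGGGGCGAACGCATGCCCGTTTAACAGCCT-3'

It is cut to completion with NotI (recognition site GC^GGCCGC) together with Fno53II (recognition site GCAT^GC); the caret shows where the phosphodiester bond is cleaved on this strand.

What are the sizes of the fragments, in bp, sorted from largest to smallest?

NotI sites (GCGGCCGC) start at positions 6, 25, 36, 82.
NotI cuts after base 2 of each site, so after positions 7, 26, 37, 83.
Fno53II sites (GCATGC) start at positions 132, 149.
Fno53II cuts after base 4 of each site, so after positions 135, 152.
Combined cut positions: 7, 26, 37, 83, 135, 152.
Circular molecule, 6 cuts → 6 fragments:
  8–26 → 19 bp
  27–37 → 11 bp
  38–83 → 46 bp
  84–135 → 52 bp
  136–152 → 17 bp
  153–168 then 1–7 → 16 + 7 = 23 bp
Sorted largest to smallest: 52, 46, 23, 19, 17, 11 bp.

52, 46, 23, 19, 17, 11 bp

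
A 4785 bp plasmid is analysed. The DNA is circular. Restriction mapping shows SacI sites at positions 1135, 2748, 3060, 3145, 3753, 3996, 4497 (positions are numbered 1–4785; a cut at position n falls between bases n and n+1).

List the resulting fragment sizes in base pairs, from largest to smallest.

1613, 1423, 608, 501, 312, 243, 85 bp

Circular molecule, 7 cuts → 7 fragments:
  2748 − 1135 = 1613 bp
  3060 − 2748 = 312 bp
  3145 − 3060 = 85 bp
  3753 − 3145 = 608 bp
  3996 − 3753 = 243 bp
  4497 − 3996 = 501 bp
  wrap: 4785 − 4497 + 1135 = 1423 bp
Sorted largest to smallest: 1613, 1423, 608, 501, 312, 243, 85 bp.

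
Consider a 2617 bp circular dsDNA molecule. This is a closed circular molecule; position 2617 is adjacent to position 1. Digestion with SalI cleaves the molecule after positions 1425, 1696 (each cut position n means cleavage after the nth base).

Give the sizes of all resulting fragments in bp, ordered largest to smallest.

2346, 271 bp

Circular molecule, 2 cuts → 2 fragments:
  1696 − 1425 = 271 bp
  wrap: 2617 − 1696 + 1425 = 2346 bp
Sorted largest to smallest: 2346, 271 bp.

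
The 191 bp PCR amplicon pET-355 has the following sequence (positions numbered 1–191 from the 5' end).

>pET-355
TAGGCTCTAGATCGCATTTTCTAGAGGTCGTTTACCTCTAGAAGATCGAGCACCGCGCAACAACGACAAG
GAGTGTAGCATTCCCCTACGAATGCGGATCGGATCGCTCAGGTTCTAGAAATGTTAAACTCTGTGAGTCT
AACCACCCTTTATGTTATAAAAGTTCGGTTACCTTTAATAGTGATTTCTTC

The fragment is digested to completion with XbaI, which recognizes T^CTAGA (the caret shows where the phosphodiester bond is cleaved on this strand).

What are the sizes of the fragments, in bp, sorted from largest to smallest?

XbaI sites (TCTAGA) start at positions 6, 20, 37, 114.
XbaI cuts after the first base of each site, so after positions 6, 20, 37, 114.
Linear molecule, 4 cuts → 5 fragments:
  1–6 → 6 bp
  7–20 → 14 bp
  21–37 → 17 bp
  38–114 → 77 bp
  115–191 → 77 bp
Sorted largest to smallest: 77, 77, 17, 14, 6 bp.

77, 77, 17, 14, 6 bp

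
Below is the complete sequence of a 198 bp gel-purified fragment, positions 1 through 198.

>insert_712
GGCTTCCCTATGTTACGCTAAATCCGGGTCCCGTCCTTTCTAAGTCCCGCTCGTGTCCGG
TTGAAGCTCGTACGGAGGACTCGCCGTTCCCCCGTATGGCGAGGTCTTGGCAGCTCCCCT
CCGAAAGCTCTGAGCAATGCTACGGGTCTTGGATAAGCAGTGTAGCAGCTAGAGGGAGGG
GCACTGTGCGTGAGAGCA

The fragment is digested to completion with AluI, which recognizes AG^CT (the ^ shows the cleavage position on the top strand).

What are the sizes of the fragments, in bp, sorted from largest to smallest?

AluI sites (AGCT) start at positions 65, 112, 126, 167.
AluI cuts after base 2 of each site, so after positions 66, 113, 127, 168.
Linear molecule, 4 cuts → 5 fragments:
  1–66 → 66 bp
  67–113 → 47 bp
  114–127 → 14 bp
  128–168 → 41 bp
  169–198 → 30 bp
Sorted largest to smallest: 66, 47, 41, 30, 14 bp.

66, 47, 41, 30, 14 bp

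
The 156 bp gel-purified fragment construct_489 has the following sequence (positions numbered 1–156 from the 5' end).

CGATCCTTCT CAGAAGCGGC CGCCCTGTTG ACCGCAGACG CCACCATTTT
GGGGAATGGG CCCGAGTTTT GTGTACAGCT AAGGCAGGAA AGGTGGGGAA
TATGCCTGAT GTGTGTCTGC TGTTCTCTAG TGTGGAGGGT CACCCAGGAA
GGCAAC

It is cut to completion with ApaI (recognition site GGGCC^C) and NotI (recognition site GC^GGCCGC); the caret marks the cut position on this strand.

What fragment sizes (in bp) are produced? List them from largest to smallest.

The ApaI site (GGGCCC) starts at position 58.
ApaI cuts after base 5 of each site (before the last base), so after position 62.
The NotI site (GCGGCCGC) starts at position 16.
NotI cuts after base 2 of each site, so after position 17.
Combined cut positions: 17, 62.
Linear molecule, 2 cuts → 3 fragments:
  1–17 → 17 bp
  18–62 → 45 bp
  63–156 → 94 bp
Sorted largest to smallest: 94, 45, 17 bp.

94, 45, 17 bp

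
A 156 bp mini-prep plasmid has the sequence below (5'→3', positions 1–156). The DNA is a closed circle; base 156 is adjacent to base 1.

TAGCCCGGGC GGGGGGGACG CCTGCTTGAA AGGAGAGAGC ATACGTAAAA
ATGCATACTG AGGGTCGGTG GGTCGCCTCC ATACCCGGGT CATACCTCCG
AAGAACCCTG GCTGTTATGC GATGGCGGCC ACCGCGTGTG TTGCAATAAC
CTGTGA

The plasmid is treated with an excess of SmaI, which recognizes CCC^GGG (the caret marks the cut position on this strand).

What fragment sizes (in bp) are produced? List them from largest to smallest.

SmaI sites (CCCGGG) start at positions 4, 84.
SmaI cuts after base 3 of each site, so after positions 6, 86.
Circular molecule, 2 cuts → 2 fragments:
  7–86 → 80 bp
  87–156 then 1–6 → 70 + 6 = 76 bp
Sorted largest to smallest: 80, 76 bp.

80, 76 bp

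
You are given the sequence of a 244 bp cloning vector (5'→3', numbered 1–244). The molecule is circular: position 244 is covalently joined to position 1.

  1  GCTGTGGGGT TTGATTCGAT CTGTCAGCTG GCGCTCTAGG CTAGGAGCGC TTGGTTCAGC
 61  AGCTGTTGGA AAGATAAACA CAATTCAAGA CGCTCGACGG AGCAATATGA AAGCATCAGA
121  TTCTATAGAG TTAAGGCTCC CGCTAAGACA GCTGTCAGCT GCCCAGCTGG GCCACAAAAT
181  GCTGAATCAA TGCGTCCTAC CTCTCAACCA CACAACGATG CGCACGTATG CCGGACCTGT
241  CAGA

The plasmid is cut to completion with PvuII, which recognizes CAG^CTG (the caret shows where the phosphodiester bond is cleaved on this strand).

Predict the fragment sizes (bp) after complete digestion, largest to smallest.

PvuII sites (CAGCTG) start at positions 25, 60, 149, 156, 164.
PvuII cuts after base 3 of each site, so after positions 27, 62, 151, 158, 166.
Circular molecule, 5 cuts → 5 fragments:
  28–62 → 35 bp
  63–151 → 89 bp
  152–158 → 7 bp
  159–166 → 8 bp
  167–244 then 1–27 → 78 + 27 = 105 bp
Sorted largest to smallest: 105, 89, 35, 8, 7 bp.

105, 89, 35, 8, 7 bp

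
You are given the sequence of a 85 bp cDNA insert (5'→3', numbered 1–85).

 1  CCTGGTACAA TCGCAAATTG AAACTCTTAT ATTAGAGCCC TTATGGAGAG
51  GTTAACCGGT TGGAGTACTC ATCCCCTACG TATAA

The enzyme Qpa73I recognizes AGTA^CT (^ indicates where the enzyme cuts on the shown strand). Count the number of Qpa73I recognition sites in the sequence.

AGTACT occurs starting at position 64.
Qpa73I cuts at 1 site.

1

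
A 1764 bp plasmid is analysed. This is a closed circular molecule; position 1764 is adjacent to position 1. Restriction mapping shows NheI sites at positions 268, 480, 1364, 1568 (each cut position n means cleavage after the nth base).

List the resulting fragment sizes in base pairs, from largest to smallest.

884, 464, 212, 204 bp

Circular molecule, 4 cuts → 4 fragments:
  480 − 268 = 212 bp
  1364 − 480 = 884 bp
  1568 − 1364 = 204 bp
  wrap: 1764 − 1568 + 268 = 464 bp
Sorted largest to smallest: 884, 464, 212, 204 bp.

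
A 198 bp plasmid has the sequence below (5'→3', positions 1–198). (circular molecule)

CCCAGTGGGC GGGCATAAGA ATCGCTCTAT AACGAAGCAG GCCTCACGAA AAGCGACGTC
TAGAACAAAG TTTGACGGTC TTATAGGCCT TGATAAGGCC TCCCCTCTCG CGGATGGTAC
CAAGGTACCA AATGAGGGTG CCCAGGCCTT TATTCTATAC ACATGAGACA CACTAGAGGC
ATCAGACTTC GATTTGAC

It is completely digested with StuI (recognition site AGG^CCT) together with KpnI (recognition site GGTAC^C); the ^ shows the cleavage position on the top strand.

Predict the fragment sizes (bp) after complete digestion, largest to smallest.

StuI sites (AGGCCT) start at positions 39, 85, 96, 144.
StuI cuts after base 3 of each site, so after positions 41, 87, 98, 146.
KpnI sites (GGTACC) start at positions 116, 124.
KpnI cuts after base 5 of each site (before the last base), so after positions 120, 128.
Combined cut positions: 41, 87, 98, 120, 128, 146.
Circular molecule, 6 cuts → 6 fragments:
  42–87 → 46 bp
  88–98 → 11 bp
  99–120 → 22 bp
  121–128 → 8 bp
  129–146 → 18 bp
  147–198 then 1–41 → 52 + 41 = 93 bp
Sorted largest to smallest: 93, 46, 22, 18, 11, 8 bp.

93, 46, 22, 18, 11, 8 bp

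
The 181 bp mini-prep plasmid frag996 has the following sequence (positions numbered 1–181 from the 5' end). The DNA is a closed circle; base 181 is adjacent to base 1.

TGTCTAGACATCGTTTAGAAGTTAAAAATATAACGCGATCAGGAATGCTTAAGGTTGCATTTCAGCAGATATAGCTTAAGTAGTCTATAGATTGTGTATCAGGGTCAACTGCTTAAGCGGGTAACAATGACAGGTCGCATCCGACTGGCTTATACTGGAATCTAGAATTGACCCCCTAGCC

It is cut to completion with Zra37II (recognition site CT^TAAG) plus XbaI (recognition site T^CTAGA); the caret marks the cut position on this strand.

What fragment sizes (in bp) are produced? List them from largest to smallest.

Zra37II sites (CTTAAG) start at positions 48, 75, 112.
Zra37II cuts after base 2 of each site, so after positions 49, 76, 113.
XbaI sites (TCTAGA) start at positions 3, 161.
XbaI cuts after the first base of each site, so after positions 3, 161.
Combined cut positions: 3, 49, 76, 113, 161.
Circular molecule, 5 cuts → 5 fragments:
  4–49 → 46 bp
  50–76 → 27 bp
  77–113 → 37 bp
  114–161 → 48 bp
  162–181 then 1–3 → 20 + 3 = 23 bp
Sorted largest to smallest: 48, 46, 37, 27, 23 bp.

48, 46, 37, 27, 23 bp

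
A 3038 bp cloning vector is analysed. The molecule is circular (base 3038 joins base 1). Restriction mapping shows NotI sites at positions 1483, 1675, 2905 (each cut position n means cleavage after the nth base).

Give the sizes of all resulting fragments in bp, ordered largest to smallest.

Circular molecule, 3 cuts → 3 fragments:
  1675 − 1483 = 192 bp
  2905 − 1675 = 1230 bp
  wrap: 3038 − 2905 + 1483 = 1616 bp
Sorted largest to smallest: 1616, 1230, 192 bp.

1616, 1230, 192 bp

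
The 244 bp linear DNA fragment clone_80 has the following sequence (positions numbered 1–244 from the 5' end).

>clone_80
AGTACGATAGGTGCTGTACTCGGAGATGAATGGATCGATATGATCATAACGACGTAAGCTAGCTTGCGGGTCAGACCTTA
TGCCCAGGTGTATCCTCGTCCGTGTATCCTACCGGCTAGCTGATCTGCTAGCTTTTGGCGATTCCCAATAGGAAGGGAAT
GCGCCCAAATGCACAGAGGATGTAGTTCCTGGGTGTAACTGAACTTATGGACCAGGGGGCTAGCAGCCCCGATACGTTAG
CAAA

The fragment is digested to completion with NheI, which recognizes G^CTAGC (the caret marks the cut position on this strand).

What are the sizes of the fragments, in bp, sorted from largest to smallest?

92, 58, 57, 25, 12 bp

NheI sites (GCTAGC) start at positions 58, 115, 127, 219.
NheI cuts after the first base of each site, so after positions 58, 115, 127, 219.
Linear molecule, 4 cuts → 5 fragments:
  1–58 → 58 bp
  59–115 → 57 bp
  116–127 → 12 bp
  128–219 → 92 bp
  220–244 → 25 bp
Sorted largest to smallest: 92, 58, 57, 25, 12 bp.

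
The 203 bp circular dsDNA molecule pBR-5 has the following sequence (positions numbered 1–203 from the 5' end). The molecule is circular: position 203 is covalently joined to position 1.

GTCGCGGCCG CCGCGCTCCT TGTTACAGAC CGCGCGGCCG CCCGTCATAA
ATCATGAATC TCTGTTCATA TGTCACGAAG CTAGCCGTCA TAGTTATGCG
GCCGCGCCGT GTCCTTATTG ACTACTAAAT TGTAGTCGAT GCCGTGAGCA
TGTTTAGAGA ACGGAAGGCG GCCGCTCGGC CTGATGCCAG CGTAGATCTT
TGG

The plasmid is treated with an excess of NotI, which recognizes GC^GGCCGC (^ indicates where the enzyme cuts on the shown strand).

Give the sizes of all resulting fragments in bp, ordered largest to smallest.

NotI sites (GCGGCCGC) start at positions 4, 34, 98, 168.
NotI cuts after base 2 of each site, so after positions 5, 35, 99, 169.
Circular molecule, 4 cuts → 4 fragments:
  6–35 → 30 bp
  36–99 → 64 bp
  100–169 → 70 bp
  170–203 then 1–5 → 34 + 5 = 39 bp
Sorted largest to smallest: 70, 64, 39, 30 bp.

70, 64, 39, 30 bp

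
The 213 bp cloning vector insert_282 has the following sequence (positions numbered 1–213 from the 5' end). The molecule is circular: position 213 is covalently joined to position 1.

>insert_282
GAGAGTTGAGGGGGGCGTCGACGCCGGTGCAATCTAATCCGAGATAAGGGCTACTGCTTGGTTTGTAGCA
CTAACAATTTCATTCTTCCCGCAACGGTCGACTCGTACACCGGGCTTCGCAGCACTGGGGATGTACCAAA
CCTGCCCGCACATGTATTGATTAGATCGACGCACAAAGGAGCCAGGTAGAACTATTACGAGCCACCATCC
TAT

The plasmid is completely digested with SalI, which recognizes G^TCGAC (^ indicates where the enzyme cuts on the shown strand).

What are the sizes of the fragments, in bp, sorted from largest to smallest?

SalI sites (GTCGAC) start at positions 17, 97.
SalI cuts after the first base of each site, so after positions 17, 97.
Circular molecule, 2 cuts → 2 fragments:
  18–97 → 80 bp
  98–213 then 1–17 → 116 + 17 = 133 bp
Sorted largest to smallest: 133, 80 bp.

133, 80 bp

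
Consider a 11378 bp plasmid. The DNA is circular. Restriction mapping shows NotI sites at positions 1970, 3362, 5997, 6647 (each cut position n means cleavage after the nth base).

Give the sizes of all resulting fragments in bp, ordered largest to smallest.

Circular molecule, 4 cuts → 4 fragments:
  3362 − 1970 = 1392 bp
  5997 − 3362 = 2635 bp
  6647 − 5997 = 650 bp
  wrap: 11378 − 6647 + 1970 = 6701 bp
Sorted largest to smallest: 6701, 2635, 1392, 650 bp.

6701, 2635, 1392, 650 bp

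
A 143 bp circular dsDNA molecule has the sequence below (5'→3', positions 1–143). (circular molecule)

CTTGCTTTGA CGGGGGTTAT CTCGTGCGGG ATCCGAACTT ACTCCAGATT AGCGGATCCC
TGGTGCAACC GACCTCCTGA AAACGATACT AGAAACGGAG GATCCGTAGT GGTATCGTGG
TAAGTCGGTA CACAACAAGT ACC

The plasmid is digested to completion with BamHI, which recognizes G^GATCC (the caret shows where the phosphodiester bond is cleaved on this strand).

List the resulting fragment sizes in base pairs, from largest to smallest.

72, 46, 25 bp

BamHI sites (GGATCC) start at positions 29, 54, 100.
BamHI cuts after the first base of each site, so after positions 29, 54, 100.
Circular molecule, 3 cuts → 3 fragments:
  30–54 → 25 bp
  55–100 → 46 bp
  101–143 then 1–29 → 43 + 29 = 72 bp
Sorted largest to smallest: 72, 46, 25 bp.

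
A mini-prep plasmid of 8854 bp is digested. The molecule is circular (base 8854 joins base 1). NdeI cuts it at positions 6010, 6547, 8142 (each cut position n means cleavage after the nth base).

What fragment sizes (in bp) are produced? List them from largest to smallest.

6722, 1595, 537 bp

Circular molecule, 3 cuts → 3 fragments:
  6547 − 6010 = 537 bp
  8142 − 6547 = 1595 bp
  wrap: 8854 − 8142 + 6010 = 6722 bp
Sorted largest to smallest: 6722, 1595, 537 bp.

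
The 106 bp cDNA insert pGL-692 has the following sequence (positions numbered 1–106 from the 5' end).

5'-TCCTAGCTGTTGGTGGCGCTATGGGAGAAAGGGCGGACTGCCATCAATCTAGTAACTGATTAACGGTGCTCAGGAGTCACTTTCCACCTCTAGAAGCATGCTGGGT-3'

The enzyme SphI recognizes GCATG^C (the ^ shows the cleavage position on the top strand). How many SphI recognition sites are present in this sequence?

GCATGC occurs starting at position 96.
SphI cuts at 1 site.

1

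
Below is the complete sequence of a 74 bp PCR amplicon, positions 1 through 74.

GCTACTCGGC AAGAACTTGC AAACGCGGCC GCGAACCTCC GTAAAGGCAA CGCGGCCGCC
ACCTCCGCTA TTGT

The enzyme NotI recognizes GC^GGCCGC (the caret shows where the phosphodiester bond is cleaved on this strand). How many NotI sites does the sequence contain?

GCGGCCGC occurs starting at positions 25, 52.
NotI cuts at 2 sites.

2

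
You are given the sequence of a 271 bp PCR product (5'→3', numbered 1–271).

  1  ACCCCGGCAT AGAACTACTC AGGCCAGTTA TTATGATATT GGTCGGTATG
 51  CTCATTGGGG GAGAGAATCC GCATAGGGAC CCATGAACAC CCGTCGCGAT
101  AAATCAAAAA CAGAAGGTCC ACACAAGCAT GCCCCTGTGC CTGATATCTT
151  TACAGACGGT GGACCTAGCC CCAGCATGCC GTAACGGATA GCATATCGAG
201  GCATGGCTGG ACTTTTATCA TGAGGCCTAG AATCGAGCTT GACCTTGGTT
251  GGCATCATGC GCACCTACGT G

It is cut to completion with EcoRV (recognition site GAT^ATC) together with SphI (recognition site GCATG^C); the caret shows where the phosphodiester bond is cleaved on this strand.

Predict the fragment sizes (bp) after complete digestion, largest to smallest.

The EcoRV site (GATATC) starts at position 143.
EcoRV cuts after base 3 of each site, so after position 145.
SphI sites (GCATGC) start at positions 127, 174.
SphI cuts after base 5 of each site (before the last base), so after positions 131, 178.
Combined cut positions: 131, 145, 178.
Linear molecule, 3 cuts → 4 fragments:
  1–131 → 131 bp
  132–145 → 14 bp
  146–178 → 33 bp
  179–271 → 93 bp
Sorted largest to smallest: 131, 93, 33, 14 bp.

131, 93, 33, 14 bp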